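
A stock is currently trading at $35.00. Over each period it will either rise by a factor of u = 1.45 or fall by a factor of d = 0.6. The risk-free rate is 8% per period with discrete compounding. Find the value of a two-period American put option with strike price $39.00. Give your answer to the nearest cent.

$9.06

Risk-neutral probability p = (1 + 0.08 − 0.6)/(1.45 − 0.6) = 0.4800/0.8500 = 0.5647
Terminal stock prices: S_uu = 73.59, S_ud = 30.45, S_dd = 12.6
Terminal payoffs (K − S): max(-34.59, 0) = 0, max(8.55, 0) = 8.55, max(26.4, 0) = 26.4
Node u (S = 50.75): continuation = 1/1.08·[0.5647·0.0000 + 0.4353·8.5500] = 3.4461; exercise value = 0.0000 ≤ continuation, so V_u = 3.4461
Node d (S = 21): continuation = 1/1.08·[0.5647·8.5500 + 0.4353·26.4000] = 15.1111; exercise value = 18.0000 > continuation, so V_d = 18.0000 (exercise)
Node 0 (S = 35): continuation = 1/1.08·[0.5647·3.4461 + 0.4353·18.0000] = 9.0568; exercise value = 4.0000 ≤ continuation, so V_0 = 9.0568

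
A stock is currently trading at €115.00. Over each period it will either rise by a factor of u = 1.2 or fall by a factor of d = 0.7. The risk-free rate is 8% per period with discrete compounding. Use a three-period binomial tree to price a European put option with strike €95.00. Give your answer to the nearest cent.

Risk-neutral probability p = (1 + 0.08 − 0.7)/(1.2 − 0.7) = 0.3800/0.5000 = 0.7600
Terminal stock prices: S_uuu = 198.7, S_uud = 115.9, S_udd = 67.62, S_ddd = 39.44
Terminal payoffs (K − S): max(-103.7, 0) = 0, max(-20.92, 0) = 0, max(27.38, 0) = 27.38, max(55.56, 0) = 55.56
Node uu (S = 165.6): V_uu = 1/1.08·[0.7600·0.0000 + 0.2400·0.0000] = 0.0000
Node ud (S = 96.6): V_ud = 1/1.08·[0.7600·0.0000 + 0.2400·27.3800] = 6.0844
Node dd (S = 56.35): V_dd = 1/1.08·[0.7600·27.3800 + 0.2400·55.5550] = 31.6130
Node u (S = 138): V_u = 1/1.08·[0.7600·0.0000 + 0.2400·6.0844] = 1.3521
Node d (S = 80.5): V_d = 1/1.08·[0.7600·6.0844 + 0.2400·31.6130] = 11.3067
Node 0 (S = 115): V_0 = 1/1.08·[0.7600·1.3521 + 0.2400·11.3067] = 3.4641

€3.46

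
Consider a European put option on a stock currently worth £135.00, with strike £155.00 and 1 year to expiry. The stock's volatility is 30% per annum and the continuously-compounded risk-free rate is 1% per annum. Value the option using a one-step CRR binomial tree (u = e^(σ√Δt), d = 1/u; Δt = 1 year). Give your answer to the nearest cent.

CRR parameters: u = e^(σ√Δt) = e^(0.3·√1) = 1.3499, d = 1/u = 0.7408
Per-period rate: rΔt = 0.01·1 = 0.01, so R = e^0.01 = 1.0101
Risk-neutral probability p = (e^0.01 − 0.7408)/(1.3499 − 0.7408) = 0.2692/0.6090 = 0.4421
Terminal stock prices: S_u = 182.2, S_d = 100
Terminal payoffs (K − S): max(-27.23, 0) = 0, max(54.99, 0) = 54.99
Node 0 (S = 135): V_0 = e^(−0.01)·[0.4421·0.0000 + 0.5579·54.9895] = 30.3756

£30.38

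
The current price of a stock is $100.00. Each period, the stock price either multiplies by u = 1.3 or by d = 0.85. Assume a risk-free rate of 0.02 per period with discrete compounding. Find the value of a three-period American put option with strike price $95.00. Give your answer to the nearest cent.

Risk-neutral probability p = (1 + 0.02 − 0.85)/(1.3 − 0.85) = 0.1700/0.4500 = 0.3778
Terminal stock prices: S_uuu = 219.7, S_uud = 143.7, S_udd = 93.92, S_ddd = 61.41
Terminal payoffs (K − S): max(-124.7, 0) = 0, max(-48.65, 0) = 0, max(1.075, 0) = 1.075, max(33.59, 0) = 33.59
Node uu (S = 169): continuation = 1/1.02·[0.3778·0.0000 + 0.6222·0.0000] = 0.0000; exercise value = 0.0000 ≤ continuation, so V_uu = 0.0000
Node ud (S = 110.5): continuation = 1/1.02·[0.3778·0.0000 + 0.6222·1.0750] = 0.6558; exercise value = 0.0000 ≤ continuation, so V_ud = 0.6558
Node dd (S = 72.25): continuation = 1/1.02·[0.3778·1.0750 + 0.6222·33.5875] = 20.8873; exercise value = 22.7500 > continuation, so V_dd = 22.7500 (exercise)
Node u (S = 130): continuation = 1/1.02·[0.3778·0.0000 + 0.6222·0.6558] = 0.4000; exercise value = 0.0000 ≤ continuation, so V_u = 0.4000
Node d (S = 85): continuation = 1/1.02·[0.3778·0.6558 + 0.6222·22.7500] = 14.1209; exercise value = 10.0000 ≤ continuation, so V_d = 14.1209
Node 0 (S = 100): continuation = 1/1.02·[0.3778·0.4000 + 0.6222·14.1209] = 8.7622; exercise value = 0.0000 ≤ continuation, so V_0 = 8.7622

$8.76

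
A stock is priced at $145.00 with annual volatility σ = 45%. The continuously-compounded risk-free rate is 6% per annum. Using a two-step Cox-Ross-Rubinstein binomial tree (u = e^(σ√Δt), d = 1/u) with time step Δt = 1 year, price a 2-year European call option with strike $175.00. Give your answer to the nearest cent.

CRR parameters: u = e^(σ√Δt) = e^(0.45·√1) = 1.5683, d = 1/u = 0.6376
Per-period rate: rΔt = 0.06·1 = 0.06, so R = e^0.06 = 1.0618
Risk-neutral probability p = (e^0.06 − 0.6376)/(1.5683 − 0.6376) = 0.4242/0.9307 = 0.4558
Terminal stock prices: S_uu = 356.6, S_ud = 145, S_dd = 58.95
Terminal payoffs (S − K): max(181.6, 0) = 181.6, max(-30, 0) = 0, max(-116, 0) = 0
Node u (S = 227.4): V_u = e^(−0.06)·[0.4558·181.6425 + 0.5442·0.0000] = 77.9716
Node d (S = 92.46): V_d = e^(−0.06)·[0.4558·0.0000 + 0.5442·0.0000] = 0.0000
Node 0 (S = 145): V_0 = e^(−0.06)·[0.4558·77.9716 + 0.5442·0.0000] = 33.4700

$33.47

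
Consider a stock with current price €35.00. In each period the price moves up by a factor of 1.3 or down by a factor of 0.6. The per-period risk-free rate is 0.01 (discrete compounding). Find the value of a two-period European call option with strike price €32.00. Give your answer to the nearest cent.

Risk-neutral probability p = (1 + 0.01 − 0.6)/(1.3 − 0.6) = 0.4100/0.7000 = 0.5857
Terminal stock prices: S_uu = 59.15, S_ud = 27.3, S_dd = 12.6
Terminal payoffs (S − K): max(27.15, 0) = 27.15, max(-4.7, 0) = 0, max(-19.4, 0) = 0
Node u (S = 45.5): V_u = 1/1.01·[0.5857·27.1500 + 0.4143·0.0000] = 15.7447
Node d (S = 21): V_d = 1/1.01·[0.5857·0.0000 + 0.4143·0.0000] = 0.0000
Node 0 (S = 35): V_0 = 1/1.01·[0.5857·15.7447 + 0.4143·0.0000] = 9.1306

€9.13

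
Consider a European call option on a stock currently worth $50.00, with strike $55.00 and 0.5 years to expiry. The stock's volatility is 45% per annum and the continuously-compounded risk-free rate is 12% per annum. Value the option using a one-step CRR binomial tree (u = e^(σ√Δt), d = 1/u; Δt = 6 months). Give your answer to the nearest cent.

CRR parameters: u = e^(σ√Δt) = e^(0.45·√0.5) = 1.3746, d = 1/u = 0.7275
Per-period rate: rΔt = 0.12·0.5 = 0.06, so R = e^0.06 = 1.0618
Risk-neutral probability p = (e^0.06 − 0.7275)/(1.3746 − 0.7275) = 0.3344/0.6472 = 0.5167
Terminal stock prices: S_u = 68.73, S_d = 36.37
Terminal payoffs (S − K): max(13.73, 0) = 13.73, max(-18.63, 0) = 0
Node 0 (S = 50): V_0 = e^(−0.06)·[0.5167·13.7324 + 0.4833·0.0000] = 6.6818

$6.68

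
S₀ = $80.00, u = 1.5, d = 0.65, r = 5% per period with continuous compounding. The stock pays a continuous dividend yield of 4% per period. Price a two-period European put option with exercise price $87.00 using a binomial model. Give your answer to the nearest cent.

Per-period risk-free factor R = e^0.05 = 1.0513; dividend-adjusted growth = e^(0.05−0.04) = 1.0101.
Risk-neutral probability p = (1.0101 − 0.65)/(1.5 − 0.65) = 0.3601/0.8500 = 0.4236
Terminal stock prices: S_uu = 180, S_ud = 78, S_dd = 33.8
Terminal payoffs (K − S): max(-93, 0) = 0, max(9, 0) = 9, max(53.2, 0) = 53.2
Node u (S = 120): V_u = e^(−0.05)·[0.4236·0.0000 + 0.5764·9.0000] = 4.9347
Node d (S = 52): V_d = e^(−0.05)·[0.4236·9.0000 + 0.5764·53.2000] = 32.7959
Node 0 (S = 80): V_0 = e^(−0.05)·[0.4236·4.9347 + 0.5764·32.7959] = 19.9703

$19.97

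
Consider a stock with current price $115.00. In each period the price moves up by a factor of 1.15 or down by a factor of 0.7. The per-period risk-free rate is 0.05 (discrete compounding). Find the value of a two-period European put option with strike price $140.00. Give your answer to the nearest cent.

Risk-neutral probability p = (1 + 0.05 − 0.7)/(1.15 − 0.7) = 0.3500/0.4500 = 0.7778
Terminal stock prices: S_uu = 152.1, S_ud = 92.57, S_dd = 56.35
Terminal payoffs (K − S): max(-12.09, 0) = 0, max(47.43, 0) = 47.43, max(83.65, 0) = 83.65
Node u (S = 132.2): V_u = 1/1.05·[0.7778·0.0000 + 0.2222·47.4250] = 10.0370
Node d (S = 80.5): V_d = 1/1.05·[0.7778·47.4250 + 0.2222·83.6500] = 52.8333
Node 0 (S = 115): V_0 = 1/1.05·[0.7778·10.0370 + 0.2222·52.8333] = 18.6165

$18.62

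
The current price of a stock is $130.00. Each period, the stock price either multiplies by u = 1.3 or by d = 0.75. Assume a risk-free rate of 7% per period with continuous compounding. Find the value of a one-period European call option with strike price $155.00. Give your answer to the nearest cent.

Risk-neutral probability p = (e^0.07 − 0.75)/(1.3 − 0.75) = 0.3225/0.5500 = 0.5864
Terminal stock prices: S_u = 169, S_d = 97.5
Terminal payoffs (S − K): max(14, 0) = 14, max(-57.5, 0) = 0
Node 0 (S = 130): V_0 = e^(−0.07)·[0.5864·14.0000 + 0.4136·0.0000] = 7.6543

$7.65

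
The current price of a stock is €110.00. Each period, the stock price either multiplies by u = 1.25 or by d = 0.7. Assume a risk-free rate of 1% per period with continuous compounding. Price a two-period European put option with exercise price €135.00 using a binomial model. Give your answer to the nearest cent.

€33.81

Risk-neutral probability p = (e^0.01 − 0.7)/(1.25 − 0.7) = 0.3101/0.5500 = 0.5637
Terminal stock prices: S_uu = 171.9, S_ud = 96.25, S_dd = 53.9
Terminal payoffs (K − S): max(-36.88, 0) = 0, max(38.75, 0) = 38.75, max(81.1, 0) = 81.1
Node u (S = 137.5): V_u = e^(−0.01)·[0.5637·0.0000 + 0.4363·38.7500] = 16.7373
Node d (S = 77): V_d = e^(−0.01)·[0.5637·38.7500 + 0.4363·81.1000] = 56.6567
Node 0 (S = 110): V_0 = e^(−0.01)·[0.5637·16.7373 + 0.4363·56.6567] = 33.8132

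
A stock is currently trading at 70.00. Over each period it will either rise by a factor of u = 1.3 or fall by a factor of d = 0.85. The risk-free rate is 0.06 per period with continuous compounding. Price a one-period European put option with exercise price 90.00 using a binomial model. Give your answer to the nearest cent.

Risk-neutral probability p = (e^0.06 − 0.85)/(1.3 − 0.85) = 0.2118/0.4500 = 0.4707
Terminal stock prices: S_u = 91, S_d = 59.5
Terminal payoffs (K − S): max(-1, 0) = 0, max(30.5, 0) = 30.5
Node 0 (S = 70): V_0 = e^(−0.06)·[0.4707·0.0000 + 0.5293·30.5000] = 15.2021

15.20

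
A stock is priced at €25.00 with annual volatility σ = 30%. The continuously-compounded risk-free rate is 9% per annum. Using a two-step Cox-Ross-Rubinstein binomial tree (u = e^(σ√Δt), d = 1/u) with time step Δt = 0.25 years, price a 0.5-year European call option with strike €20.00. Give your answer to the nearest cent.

CRR parameters: u = e^(σ√Δt) = e^(0.3·√0.25) = 1.1618, d = 1/u = 0.8607
Per-period rate: rΔt = 0.09·0.25 = 0.0225, so R = e^0.0225 = 1.0228
Risk-neutral probability p = (e^0.0225 − 0.8607)/(1.1618 − 0.8607) = 0.1620/0.3011 = 0.5381
Terminal stock prices: S_uu = 33.75, S_ud = 25, S_dd = 18.52
Terminal payoffs (S − K): max(13.75, 0) = 13.75, max(5, 0) = 5, max(-1.48, 0) = 0
Node u (S = 29.05): V_u = e^(−0.0225)·[0.5381·13.7465 + 0.4619·5.0000] = 9.4908
Node d (S = 21.52): V_d = e^(−0.0225)·[0.5381·5.0000 + 0.4619·0.0000] = 2.6308
Node 0 (S = 25): V_0 = e^(−0.0225)·[0.5381·9.4908 + 0.4619·2.6308] = 6.1818

€6.18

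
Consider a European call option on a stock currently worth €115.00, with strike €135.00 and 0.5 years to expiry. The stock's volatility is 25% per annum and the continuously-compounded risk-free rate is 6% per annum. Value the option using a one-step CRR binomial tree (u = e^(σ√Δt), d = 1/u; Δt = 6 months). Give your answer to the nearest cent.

€1.18

CRR parameters: u = e^(σ√Δt) = e^(0.25·√0.5) = 1.1934, d = 1/u = 0.8380
Per-period rate: rΔt = 0.06·0.5 = 0.03, so R = e^0.03 = 1.0305
Risk-neutral probability p = (e^0.03 − 0.8380)/(1.1934 − 0.8380) = 0.1925/0.3554 = 0.5416
Terminal stock prices: S_u = 137.2, S_d = 96.37
Terminal payoffs (S − K): max(2.237, 0) = 2.237, max(-38.63, 0) = 0
Node 0 (S = 115): V_0 = e^(−0.03)·[0.5416·2.2369 + 0.4584·0.0000] = 1.1757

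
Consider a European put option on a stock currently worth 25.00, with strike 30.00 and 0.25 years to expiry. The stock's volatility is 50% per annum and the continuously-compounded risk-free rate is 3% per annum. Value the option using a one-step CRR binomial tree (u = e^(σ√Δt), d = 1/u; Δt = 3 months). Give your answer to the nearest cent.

CRR parameters: u = e^(σ√Δt) = e^(0.5·√0.25) = 1.2840, d = 1/u = 0.7788
Per-period rate: rΔt = 0.03·0.25 = 0.0075, so R = e^0.0075 = 1.0075
Risk-neutral probability p = (e^0.0075 − 0.7788)/(1.2840 − 0.7788) = 0.2287/0.5052 = 0.4527
Terminal stock prices: S_u = 32.1, S_d = 19.47
Terminal payoffs (K − S): max(-2.101, 0) = 0, max(10.53, 0) = 10.53
Node 0 (S = 25): V_0 = e^(−0.0075)·[0.4527·0.0000 + 0.5473·10.5300] = 5.7197

5.72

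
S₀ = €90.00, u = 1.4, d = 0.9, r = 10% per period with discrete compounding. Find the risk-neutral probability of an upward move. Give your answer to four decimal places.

p = 0.4000

Risk-neutral probability p = (1 + 0.1 − 0.9)/(1.4 − 0.9) = 0.2000/0.5000 = 0.4000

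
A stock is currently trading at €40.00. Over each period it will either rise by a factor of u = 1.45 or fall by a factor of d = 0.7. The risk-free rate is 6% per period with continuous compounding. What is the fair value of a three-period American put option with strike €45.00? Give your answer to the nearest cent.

€10.08

Risk-neutral probability p = (e^0.06 − 0.7)/(1.45 − 0.7) = 0.3618/0.7500 = 0.4824
Terminal stock prices: S_uuu = 121.9, S_uud = 58.87, S_udd = 28.42, S_ddd = 13.72
Terminal payoffs (K − S): max(-76.94, 0) = 0, max(-13.87, 0) = 0, max(16.58, 0) = 16.58, max(31.28, 0) = 31.28
Node uu (S = 84.1): continuation = e^(−0.06)·[0.4824·0.0000 + 0.5176·0.0000] = 0.0000; exercise value = 0.0000 ≤ continuation, so V_uu = 0.0000
Node ud (S = 40.6): continuation = e^(−0.06)·[0.4824·0.0000 + 0.5176·16.5800] = 8.0813; exercise value = 4.4000 ≤ continuation, so V_ud = 8.0813
Node dd (S = 19.6): continuation = e^(−0.06)·[0.4824·16.5800 + 0.5176·31.2800] = 22.7794; exercise value = 25.4000 > continuation, so V_dd = 25.4000 (exercise)
Node u (S = 58): continuation = e^(−0.06)·[0.4824·0.0000 + 0.5176·8.0813] = 3.9389; exercise value = 0.0000 ≤ continuation, so V_u = 3.9389
Node d (S = 28): continuation = e^(−0.06)·[0.4824·8.0813 + 0.5176·25.4000] = 16.0520; exercise value = 17.0000 > continuation, so V_d = 17.0000 (exercise)
Node 0 (S = 40): continuation = e^(−0.06)·[0.4824·3.9389 + 0.5176·17.0000] = 10.0756; exercise value = 5.0000 ≤ continuation, so V_0 = 10.0756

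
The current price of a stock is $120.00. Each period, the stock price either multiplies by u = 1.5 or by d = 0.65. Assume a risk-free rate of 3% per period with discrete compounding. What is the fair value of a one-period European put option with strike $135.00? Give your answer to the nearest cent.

$30.60

Risk-neutral probability p = (1 + 0.03 − 0.65)/(1.5 − 0.65) = 0.3800/0.8500 = 0.4471
Terminal stock prices: S_u = 180, S_d = 78
Terminal payoffs (K − S): max(-45, 0) = 0, max(57, 0) = 57
Node 0 (S = 120): V_0 = 1/1.03·[0.4471·0.0000 + 0.5529·57.0000] = 30.5997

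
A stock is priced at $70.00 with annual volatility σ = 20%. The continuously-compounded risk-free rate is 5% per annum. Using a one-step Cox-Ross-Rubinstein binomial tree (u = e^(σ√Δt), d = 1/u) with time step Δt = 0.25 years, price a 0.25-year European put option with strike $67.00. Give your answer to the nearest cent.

$1.67

CRR parameters: u = e^(σ√Δt) = e^(0.2·√0.25) = 1.1052, d = 1/u = 0.9048
Per-period rate: rΔt = 0.05·0.25 = 0.0125, so R = e^0.0125 = 1.0126
Risk-neutral probability p = (e^0.0125 − 0.9048)/(1.1052 − 0.9048) = 0.1077/0.2003 = 0.5378
Terminal stock prices: S_u = 77.36, S_d = 63.34
Terminal payoffs (K − S): max(-10.36, 0) = 0, max(3.661, 0) = 3.661
Node 0 (S = 70): V_0 = e^(−0.0125)·[0.5378·0.0000 + 0.4622·3.6614] = 1.6712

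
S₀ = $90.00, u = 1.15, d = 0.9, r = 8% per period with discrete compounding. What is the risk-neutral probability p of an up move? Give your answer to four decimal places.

p = 0.7200

Risk-neutral probability p = (1 + 0.08 − 0.9)/(1.15 − 0.9) = 0.1800/0.2500 = 0.7200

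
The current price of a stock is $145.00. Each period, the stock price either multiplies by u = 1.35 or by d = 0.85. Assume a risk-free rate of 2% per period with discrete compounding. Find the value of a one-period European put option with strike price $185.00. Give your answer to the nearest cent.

Risk-neutral probability p = (1 + 0.02 − 0.85)/(1.35 − 0.85) = 0.1700/0.5000 = 0.3400
Terminal stock prices: S_u = 195.8, S_d = 123.2
Terminal payoffs (K − S): max(-10.75, 0) = 0, max(61.75, 0) = 61.75
Node 0 (S = 145): V_0 = 1/1.02·[0.3400·0.0000 + 0.6600·61.7500] = 39.9559

$39.96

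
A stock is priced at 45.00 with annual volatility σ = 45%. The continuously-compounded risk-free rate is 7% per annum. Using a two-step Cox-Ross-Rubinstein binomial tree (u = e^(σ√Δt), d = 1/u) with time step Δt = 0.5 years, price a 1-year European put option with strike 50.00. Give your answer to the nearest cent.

CRR parameters: u = e^(σ√Δt) = e^(0.45·√0.5) = 1.3746, d = 1/u = 0.7275
Per-period rate: rΔt = 0.07·0.5 = 0.035, so R = e^0.035 = 1.0356
Risk-neutral probability p = (e^0.035 − 0.7275)/(1.3746 − 0.7275) = 0.3082/0.6472 = 0.4762
Terminal stock prices: S_uu = 85.03, S_ud = 45, S_dd = 23.81
Terminal payoffs (K − S): max(-35.03, 0) = 0, max(5, 0) = 5, max(26.19, 0) = 26.19
Node u (S = 61.86): V_u = e^(−0.035)·[0.4762·0.0000 + 0.5238·5.0000] = 2.5292
Node d (S = 32.74): V_d = e^(−0.035)·[0.4762·5.0000 + 0.5238·26.1862] = 15.5446
Node 0 (S = 45): V_0 = e^(−0.035)·[0.4762·2.5292 + 0.5238·15.5446] = 9.0258

9.03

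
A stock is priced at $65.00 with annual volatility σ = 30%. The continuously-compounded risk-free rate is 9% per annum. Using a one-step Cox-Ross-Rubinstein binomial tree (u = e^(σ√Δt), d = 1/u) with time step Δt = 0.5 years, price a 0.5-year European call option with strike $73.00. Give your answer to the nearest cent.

CRR parameters: u = e^(σ√Δt) = e^(0.3·√0.5) = 1.2363, d = 1/u = 0.8089
Per-period rate: rΔt = 0.09·0.5 = 0.045, so R = e^0.045 = 1.0460
Risk-neutral probability p = (e^0.045 − 0.8089)/(1.2363 − 0.8089) = 0.2372/0.4275 = 0.5548
Terminal stock prices: S_u = 80.36, S_d = 52.58
Terminal payoffs (S − K): max(7.36, 0) = 7.36, max(-20.42, 0) = 0
Node 0 (S = 65): V_0 = e^(−0.045)·[0.5548·7.3602 + 0.4452·0.0000] = 3.9041

$3.90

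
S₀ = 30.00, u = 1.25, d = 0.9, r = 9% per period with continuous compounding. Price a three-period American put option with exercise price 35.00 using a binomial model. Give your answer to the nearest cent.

Risk-neutral probability p = (e^0.09 − 0.9)/(1.25 − 0.9) = 0.1942/0.3500 = 0.5548
Terminal stock prices: S_uuu = 58.59, S_uud = 42.19, S_udd = 30.38, S_ddd = 21.87
Terminal payoffs (K − S): max(-23.59, 0) = 0, max(-7.188, 0) = 0, max(4.625, 0) = 4.625, max(13.13, 0) = 13.13
Node uu (S = 46.88): continuation = e^(−0.09)·[0.5548·0.0000 + 0.4452·0.0000] = 0.0000; exercise value = 0.0000 ≤ continuation, so V_uu = 0.0000
Node ud (S = 33.75): continuation = e^(−0.09)·[0.5548·0.0000 + 0.4452·4.6250] = 1.8819; exercise value = 1.2500 ≤ continuation, so V_ud = 1.8819
Node dd (S = 24.3): continuation = e^(−0.09)·[0.5548·4.6250 + 0.4452·13.1300] = 7.6876; exercise value = 10.7000 > continuation, so V_dd = 10.7000 (exercise)
Node u (S = 37.5): continuation = e^(−0.09)·[0.5548·0.0000 + 0.4452·1.8819] = 0.7657; exercise value = 0.0000 ≤ continuation, so V_u = 0.7657
Node d (S = 27): continuation = e^(−0.09)·[0.5548·1.8819 + 0.4452·10.7000] = 5.3080; exercise value = 8.0000 > continuation, so V_d = 8.0000 (exercise)
Node 0 (S = 30): continuation = e^(−0.09)·[0.5548·0.7657 + 0.4452·8.0000] = 3.6434; exercise value = 5.0000 > continuation, so V_0 = 5.0000 (exercise)

5.00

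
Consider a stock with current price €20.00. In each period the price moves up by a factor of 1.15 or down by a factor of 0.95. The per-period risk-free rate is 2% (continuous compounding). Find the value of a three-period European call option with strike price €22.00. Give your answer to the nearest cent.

€1.05

Risk-neutral probability p = (e^0.02 − 0.95)/(1.15 − 0.95) = 0.0702/0.2000 = 0.3510
Terminal stock prices: S_uuu = 30.42, S_uud = 25.13, S_udd = 20.76, S_ddd = 17.15
Terminal payoffs (S − K): max(8.417, 0) = 8.417, max(3.127, 0) = 3.127, max(-1.242, 0) = 0, max(-4.853, 0) = 0
Node uu (S = 26.45): V_uu = e^(−0.02)·[0.3510·8.4175 + 0.6490·3.1275] = 4.8856
Node ud (S = 21.85): V_ud = e^(−0.02)·[0.3510·3.1275 + 0.6490·0.0000] = 1.0760
Node dd (S = 18.05): V_dd = e^(−0.02)·[0.3510·0.0000 + 0.6490·0.0000] = 0.0000
Node u (S = 23): V_u = e^(−0.02)·[0.3510·4.8856 + 0.6490·1.0760] = 2.3654
Node d (S = 19): V_d = e^(−0.02)·[0.3510·1.0760 + 0.6490·0.0000] = 0.3702
Node 0 (S = 20): V_0 = e^(−0.02)·[0.3510·2.3654 + 0.6490·0.3702] = 1.0494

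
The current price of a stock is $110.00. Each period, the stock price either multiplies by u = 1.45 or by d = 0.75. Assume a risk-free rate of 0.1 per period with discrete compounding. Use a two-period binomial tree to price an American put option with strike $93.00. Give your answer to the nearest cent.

Risk-neutral probability p = (1 + 0.1 − 0.75)/(1.45 − 0.75) = 0.3500/0.7000 = 0.5000
Terminal stock prices: S_uu = 231.3, S_ud = 119.6, S_dd = 61.88
Terminal payoffs (K − S): max(-138.3, 0) = 0, max(-26.62, 0) = 0, max(31.12, 0) = 31.12
Node u (S = 159.5): continuation = 1/1.1·[0.5000·0.0000 + 0.5000·0.0000] = 0.0000; exercise value = 0.0000 ≤ continuation, so V_u = 0.0000
Node d (S = 82.5): continuation = 1/1.1·[0.5000·0.0000 + 0.5000·31.1250] = 14.1477; exercise value = 10.5000 ≤ continuation, so V_d = 14.1477
Node 0 (S = 110): continuation = 1/1.1·[0.5000·0.0000 + 0.5000·14.1477] = 6.4308; exercise value = 0.0000 ≤ continuation, so V_0 = 6.4308

$6.43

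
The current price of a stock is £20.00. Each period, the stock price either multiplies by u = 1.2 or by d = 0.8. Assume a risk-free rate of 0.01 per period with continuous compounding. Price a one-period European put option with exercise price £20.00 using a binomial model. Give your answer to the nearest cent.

Risk-neutral probability p = (e^0.01 − 0.8)/(1.2 − 0.8) = 0.2101/0.4000 = 0.5251
Terminal stock prices: S_u = 24, S_d = 16
Terminal payoffs (K − S): max(-4, 0) = 0, max(4, 0) = 4
Node 0 (S = 20): V_0 = e^(−0.01)·[0.5251·0.0000 + 0.4749·4.0000] = 1.8806

£1.88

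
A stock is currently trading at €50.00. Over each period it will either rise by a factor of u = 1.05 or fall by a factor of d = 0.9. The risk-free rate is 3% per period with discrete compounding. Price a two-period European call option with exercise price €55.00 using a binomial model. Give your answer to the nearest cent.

Risk-neutral probability p = (1 + 0.03 − 0.9)/(1.05 − 0.9) = 0.1300/0.1500 = 0.8667
Terminal stock prices: S_uu = 55.12, S_ud = 47.25, S_dd = 40.5
Terminal payoffs (S − K): max(0.125, 0) = 0.125, max(-7.75, 0) = 0, max(-14.5, 0) = 0
Node u (S = 52.5): V_u = 1/1.03·[0.8667·0.1250 + 0.1333·0.0000] = 0.1052
Node d (S = 45): V_d = 1/1.03·[0.8667·0.0000 + 0.1333·0.0000] = 0.0000
Node 0 (S = 50): V_0 = 1/1.03·[0.8667·0.1052 + 0.1333·0.0000] = 0.0885

€0.09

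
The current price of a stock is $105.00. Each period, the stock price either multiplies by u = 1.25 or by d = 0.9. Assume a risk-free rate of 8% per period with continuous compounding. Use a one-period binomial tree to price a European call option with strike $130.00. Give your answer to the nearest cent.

$0.60

Risk-neutral probability p = (e^0.08 − 0.9)/(1.25 − 0.9) = 0.1833/0.3500 = 0.5237
Terminal stock prices: S_u = 131.2, S_d = 94.5
Terminal payoffs (S − K): max(1.25, 0) = 1.25, max(-35.5, 0) = 0
Node 0 (S = 105): V_0 = e^(−0.08)·[0.5237·1.2500 + 0.4763·0.0000] = 0.6043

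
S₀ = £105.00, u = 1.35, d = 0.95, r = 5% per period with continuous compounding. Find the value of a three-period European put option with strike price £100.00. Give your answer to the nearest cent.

Risk-neutral probability p = (e^0.05 − 0.95)/(1.35 − 0.95) = 0.1013/0.4000 = 0.2532
Terminal stock prices: S_uuu = 258.3, S_uud = 181.8, S_udd = 127.9, S_ddd = 90.02
Terminal payoffs (K − S): max(-158.3, 0) = 0, max(-81.79, 0) = 0, max(-27.93, 0) = 0, max(9.976, 0) = 9.976
Node uu (S = 191.4): V_uu = e^(−0.05)·[0.2532·0.0000 + 0.7468·0.0000] = 0.0000
Node ud (S = 134.7): V_ud = e^(−0.05)·[0.2532·0.0000 + 0.7468·0.0000] = 0.0000
Node dd (S = 94.76): V_dd = e^(−0.05)·[0.2532·0.0000 + 0.7468·9.9756] = 7.0867
Node u (S = 141.8): V_u = e^(−0.05)·[0.2532·0.0000 + 0.7468·0.0000] = 0.0000
Node d (S = 99.75): V_d = e^(−0.05)·[0.2532·0.0000 + 0.7468·7.0867] = 5.0344
Node 0 (S = 105): V_0 = e^(−0.05)·[0.2532·0.0000 + 0.7468·5.0344] = 3.5764

£3.58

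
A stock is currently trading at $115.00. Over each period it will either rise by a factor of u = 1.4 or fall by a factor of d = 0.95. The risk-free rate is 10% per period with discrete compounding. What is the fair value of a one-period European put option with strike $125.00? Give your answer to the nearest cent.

$9.55

Risk-neutral probability p = (1 + 0.1 − 0.95)/(1.4 − 0.95) = 0.1500/0.4500 = 0.3333
Terminal stock prices: S_u = 161, S_d = 109.2
Terminal payoffs (K − S): max(-36, 0) = 0, max(15.75, 0) = 15.75
Node 0 (S = 115): V_0 = 1/1.1·[0.3333·0.0000 + 0.6667·15.7500] = 9.5455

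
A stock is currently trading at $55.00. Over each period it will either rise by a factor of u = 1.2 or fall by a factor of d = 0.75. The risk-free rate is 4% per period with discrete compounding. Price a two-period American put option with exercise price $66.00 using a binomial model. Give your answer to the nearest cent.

Risk-neutral probability p = (1 + 0.04 − 0.75)/(1.2 − 0.75) = 0.2900/0.4500 = 0.6444
Terminal stock prices: S_uu = 79.2, S_ud = 49.5, S_dd = 30.94
Terminal payoffs (K − S): max(-13.2, 0) = 0, max(16.5, 0) = 16.5, max(35.06, 0) = 35.06
Node u (S = 66): continuation = 1/1.04·[0.6444·0.0000 + 0.3556·16.5000] = 5.6410; exercise value = 0.0000 ≤ continuation, so V_u = 5.6410
Node d (S = 41.25): continuation = 1/1.04·[0.6444·16.5000 + 0.3556·35.0625] = 22.2115; exercise value = 24.7500 > continuation, so V_d = 24.7500 (exercise)
Node 0 (S = 55): continuation = 1/1.04·[0.6444·5.6410 + 0.3556·24.7500] = 11.9570; exercise value = 11.0000 ≤ continuation, so V_0 = 11.9570

$11.96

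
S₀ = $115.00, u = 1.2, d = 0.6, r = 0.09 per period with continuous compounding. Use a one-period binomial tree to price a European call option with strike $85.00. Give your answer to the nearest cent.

Risk-neutral probability p = (e^0.09 − 0.6)/(1.2 − 0.6) = 0.4942/0.6000 = 0.8236
Terminal stock prices: S_u = 138, S_d = 69
Terminal payoffs (S − K): max(53, 0) = 53, max(-16, 0) = 0
Node 0 (S = 115): V_0 = e^(−0.09)·[0.8236·53.0000 + 0.1764·0.0000] = 39.8950

$39.89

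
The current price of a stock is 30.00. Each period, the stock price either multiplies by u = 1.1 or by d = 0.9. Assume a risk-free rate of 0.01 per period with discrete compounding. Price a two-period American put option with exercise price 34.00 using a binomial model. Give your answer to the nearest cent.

4.16

Risk-neutral probability p = (1 + 0.01 − 0.9)/(1.1 − 0.9) = 0.1100/0.2000 = 0.5500
Terminal stock prices: S_uu = 36.3, S_ud = 29.7, S_dd = 24.3
Terminal payoffs (K − S): max(-2.3, 0) = 0, max(4.3, 0) = 4.3, max(9.7, 0) = 9.7
Node u (S = 33): continuation = 1/1.01·[0.5500·0.0000 + 0.4500·4.3000] = 1.9158; exercise value = 1.0000 ≤ continuation, so V_u = 1.9158
Node d (S = 27): continuation = 1/1.01·[0.5500·4.3000 + 0.4500·9.7000] = 6.6634; exercise value = 7.0000 > continuation, so V_d = 7.0000 (exercise)
Node 0 (S = 30): continuation = 1/1.01·[0.5500·1.9158 + 0.4500·7.0000] = 4.1621; exercise value = 4.0000 ≤ continuation, so V_0 = 4.1621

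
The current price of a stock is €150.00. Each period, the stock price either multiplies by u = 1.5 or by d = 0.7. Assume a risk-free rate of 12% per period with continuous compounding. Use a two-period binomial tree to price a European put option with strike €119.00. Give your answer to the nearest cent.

Risk-neutral probability p = (e^0.12 − 0.7)/(1.5 − 0.7) = 0.4275/0.8000 = 0.5344
Terminal stock prices: S_uu = 337.5, S_ud = 157.5, S_dd = 73.5
Terminal payoffs (K − S): max(-218.5, 0) = 0, max(-38.5, 0) = 0, max(45.5, 0) = 45.5
Node u (S = 225): V_u = e^(−0.12)·[0.5344·0.0000 + 0.4656·0.0000] = 0.0000
Node d (S = 105): V_d = e^(−0.12)·[0.5344·0.0000 + 0.4656·45.5000] = 18.7904
Node 0 (S = 150): V_0 = e^(−0.12)·[0.5344·0.0000 + 0.4656·18.7904] = 7.7600

€7.76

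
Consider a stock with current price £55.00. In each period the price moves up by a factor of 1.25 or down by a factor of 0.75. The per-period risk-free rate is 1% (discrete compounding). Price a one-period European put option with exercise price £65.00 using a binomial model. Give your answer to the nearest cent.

Risk-neutral probability p = (1 + 0.01 − 0.75)/(1.25 − 0.75) = 0.2600/0.5000 = 0.5200
Terminal stock prices: S_u = 68.75, S_d = 41.25
Terminal payoffs (K − S): max(-3.75, 0) = 0, max(23.75, 0) = 23.75
Node 0 (S = 55): V_0 = 1/1.01·[0.5200·0.0000 + 0.4800·23.7500] = 11.2871

£11.29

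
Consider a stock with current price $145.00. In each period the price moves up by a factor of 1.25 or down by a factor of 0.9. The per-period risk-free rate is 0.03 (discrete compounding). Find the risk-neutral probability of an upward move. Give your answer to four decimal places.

p = 0.3714

Risk-neutral probability p = (1 + 0.03 − 0.9)/(1.25 − 0.9) = 0.1300/0.3500 = 0.3714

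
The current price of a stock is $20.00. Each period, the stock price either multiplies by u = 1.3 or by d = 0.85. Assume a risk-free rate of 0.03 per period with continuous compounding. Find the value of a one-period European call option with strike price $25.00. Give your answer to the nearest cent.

Risk-neutral probability p = (e^0.03 − 0.85)/(1.3 − 0.85) = 0.1805/0.4500 = 0.4010
Terminal stock prices: S_u = 26, S_d = 17
Terminal payoffs (S − K): max(1, 0) = 1, max(-8, 0) = 0
Node 0 (S = 20): V_0 = e^(−0.03)·[0.4010·1.0000 + 0.5990·0.0000] = 0.3892

$0.39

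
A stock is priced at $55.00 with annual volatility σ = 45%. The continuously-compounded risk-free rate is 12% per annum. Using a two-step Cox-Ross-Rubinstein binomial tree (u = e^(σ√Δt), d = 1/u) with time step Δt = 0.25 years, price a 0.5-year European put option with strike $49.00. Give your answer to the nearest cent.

$3.14

CRR parameters: u = e^(σ√Δt) = e^(0.45·√0.25) = 1.2523, d = 1/u = 0.7985
Per-period rate: rΔt = 0.12·0.25 = 0.03, so R = e^0.03 = 1.0305
Risk-neutral probability p = (e^0.03 − 0.7985)/(1.2523 − 0.7985) = 0.2319/0.4538 = 0.5111
Terminal stock prices: S_uu = 86.26, S_ud = 55, S_dd = 35.07
Terminal payoffs (K − S): max(-37.26, 0) = 0, max(-6, 0) = 0, max(13.93, 0) = 13.93
Node u (S = 68.88): V_u = e^(−0.03)·[0.5111·0.0000 + 0.4889·0.0000] = 0.0000
Node d (S = 43.92): V_d = e^(−0.03)·[0.5111·0.0000 + 0.4889·13.9305] = 6.6094
Node 0 (S = 55): V_0 = e^(−0.03)·[0.5111·0.0000 + 0.4889·6.6094] = 3.1359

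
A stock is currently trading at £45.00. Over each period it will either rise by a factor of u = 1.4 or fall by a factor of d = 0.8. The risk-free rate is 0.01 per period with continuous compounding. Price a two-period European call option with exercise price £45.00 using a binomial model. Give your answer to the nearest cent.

£7.60

Risk-neutral probability p = (e^0.01 − 0.8)/(1.4 − 0.8) = 0.2101/0.6000 = 0.3501
Terminal stock prices: S_uu = 88.2, S_ud = 50.4, S_dd = 28.8
Terminal payoffs (S − K): max(43.2, 0) = 43.2, max(5.4, 0) = 5.4, max(-16.2, 0) = 0
Node u (S = 63): V_u = e^(−0.01)·[0.3501·43.2000 + 0.6499·5.4000] = 18.4478
Node d (S = 36): V_d = e^(−0.01)·[0.3501·5.4000 + 0.6499·0.0000] = 1.8716
Node 0 (S = 45): V_0 = e^(−0.01)·[0.3501·18.4478 + 0.6499·1.8716] = 7.5983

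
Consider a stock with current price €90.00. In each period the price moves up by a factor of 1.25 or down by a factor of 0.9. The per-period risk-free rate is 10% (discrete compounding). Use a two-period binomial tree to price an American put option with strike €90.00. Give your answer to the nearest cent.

Risk-neutral probability p = (1 + 0.1 − 0.9)/(1.25 − 0.9) = 0.2000/0.3500 = 0.5714
Terminal stock prices: S_uu = 140.6, S_ud = 101.2, S_dd = 72.9
Terminal payoffs (K − S): max(-50.62, 0) = 0, max(-11.25, 0) = 0, max(17.1, 0) = 17.1
Node u (S = 112.5): continuation = 1/1.1·[0.5714·0.0000 + 0.4286·0.0000] = 0.0000; exercise value = 0.0000 ≤ continuation, so V_u = 0.0000
Node d (S = 81): continuation = 1/1.1·[0.5714·0.0000 + 0.4286·17.1000] = 6.6623; exercise value = 9.0000 > continuation, so V_d = 9.0000 (exercise)
Node 0 (S = 90): continuation = 1/1.1·[0.5714·0.0000 + 0.4286·9.0000] = 3.5065; exercise value = 0.0000 ≤ continuation, so V_0 = 3.5065

€3.51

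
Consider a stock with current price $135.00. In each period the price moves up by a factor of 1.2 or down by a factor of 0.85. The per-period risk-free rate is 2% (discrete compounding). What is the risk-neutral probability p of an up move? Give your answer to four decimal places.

p = 0.4857

Risk-neutral probability p = (1 + 0.02 − 0.85)/(1.2 − 0.85) = 0.1700/0.3500 = 0.4857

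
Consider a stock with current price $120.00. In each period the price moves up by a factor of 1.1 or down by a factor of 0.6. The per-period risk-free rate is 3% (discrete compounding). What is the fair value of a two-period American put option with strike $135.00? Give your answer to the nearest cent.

Risk-neutral probability p = (1 + 0.03 − 0.6)/(1.1 − 0.6) = 0.4300/0.5000 = 0.8600
Terminal stock prices: S_uu = 145.2, S_ud = 79.2, S_dd = 43.2
Terminal payoffs (K − S): max(-10.2, 0) = 0, max(55.8, 0) = 55.8, max(91.8, 0) = 91.8
Node u (S = 132): continuation = 1/1.03·[0.8600·0.0000 + 0.1400·55.8000] = 7.5845; exercise value = 3.0000 ≤ continuation, so V_u = 7.5845
Node d (S = 72): continuation = 1/1.03·[0.8600·55.8000 + 0.1400·91.8000] = 59.0680; exercise value = 63.0000 > continuation, so V_d = 63.0000 (exercise)
Node 0 (S = 120): continuation = 1/1.03·[0.8600·7.5845 + 0.1400·63.0000] = 14.8958; exercise value = 15.0000 > continuation, so V_0 = 15.0000 (exercise)

$15.00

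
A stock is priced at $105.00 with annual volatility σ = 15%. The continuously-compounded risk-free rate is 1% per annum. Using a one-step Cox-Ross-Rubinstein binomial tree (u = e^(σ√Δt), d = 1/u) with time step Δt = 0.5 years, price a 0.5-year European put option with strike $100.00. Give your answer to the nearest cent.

$2.79

CRR parameters: u = e^(σ√Δt) = e^(0.15·√0.5) = 1.1119, d = 1/u = 0.8994
Per-period rate: rΔt = 0.01·0.5 = 0.005, so R = e^0.005 = 1.0050
Risk-neutral probability p = (e^0.005 − 0.8994)/(1.1119 − 0.8994) = 0.1056/0.2125 = 0.4971
Terminal stock prices: S_u = 116.7, S_d = 94.43
Terminal payoffs (K − S): max(-16.75, 0) = 0, max(5.567, 0) = 5.567
Node 0 (S = 105): V_0 = e^(−0.005)·[0.4971·0.0000 + 0.5029·5.5666] = 2.7855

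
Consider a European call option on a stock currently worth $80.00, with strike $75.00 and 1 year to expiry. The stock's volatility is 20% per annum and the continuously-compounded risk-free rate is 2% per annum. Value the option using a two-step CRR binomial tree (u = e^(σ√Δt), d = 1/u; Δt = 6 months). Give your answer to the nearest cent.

$10.09

CRR parameters: u = e^(σ√Δt) = e^(0.2·√0.5) = 1.1519, d = 1/u = 0.8681
Per-period rate: rΔt = 0.02·0.5 = 0.01, so R = e^0.01 = 1.0101
Risk-neutral probability p = (e^0.01 − 0.8681)/(1.1519 − 0.8681) = 0.1419/0.2838 = 0.5001
Terminal stock prices: S_uu = 106.2, S_ud = 80, S_dd = 60.29
Terminal payoffs (S − K): max(31.15, 0) = 31.15, max(5, 0) = 5, max(-14.71, 0) = 0
Node u (S = 92.15): V_u = e^(−0.01)·[0.5001·31.1517 + 0.4999·5.0000] = 17.8991
Node d (S = 69.45): V_d = e^(−0.01)·[0.5001·5.0000 + 0.4999·0.0000] = 2.4757
Node 0 (S = 80): V_0 = e^(−0.01)·[0.5001·17.8991 + 0.4999·2.4757] = 10.0878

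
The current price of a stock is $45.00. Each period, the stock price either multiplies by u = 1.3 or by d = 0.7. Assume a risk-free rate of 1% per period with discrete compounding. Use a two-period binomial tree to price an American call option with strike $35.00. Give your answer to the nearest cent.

Risk-neutral probability p = (1 + 0.01 − 0.7)/(1.3 − 0.7) = 0.3100/0.6000 = 0.5167
Terminal stock prices: S_uu = 76.05, S_ud = 40.95, S_dd = 22.05
Terminal payoffs (S − K): max(41.05, 0) = 41.05, max(5.95, 0) = 5.95, max(-12.95, 0) = 0
Node u (S = 58.5): continuation = 1/1.01·[0.5167·41.0500 + 0.4833·5.9500] = 23.8465; exercise value = 23.5000 ≤ continuation, so V_u = 23.8465
Node d (S = 31.5): continuation = 1/1.01·[0.5167·5.9500 + 0.4833·0.0000] = 3.0437; exercise value = 0.0000 ≤ continuation, so V_d = 3.0437
Node 0 (S = 45): continuation = 1/1.01·[0.5167·23.8465 + 0.4833·3.0437] = 13.6553; exercise value = 10.0000 ≤ continuation, so V_0 = 13.6553

$13.66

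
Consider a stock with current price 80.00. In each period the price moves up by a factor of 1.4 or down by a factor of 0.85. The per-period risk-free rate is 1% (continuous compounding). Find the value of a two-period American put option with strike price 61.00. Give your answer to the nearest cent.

1.58

Risk-neutral probability p = (e^0.01 − 0.85)/(1.4 − 0.85) = 0.1601/0.5500 = 0.2910
Terminal stock prices: S_uu = 156.8, S_ud = 95.2, S_dd = 57.8
Terminal payoffs (K − S): max(-95.8, 0) = 0, max(-34.2, 0) = 0, max(3.2, 0) = 3.2
Node u (S = 112): continuation = e^(−0.01)·[0.2910·0.0000 + 0.7090·0.0000] = 0.0000; exercise value = 0.0000 ≤ continuation, so V_u = 0.0000
Node d (S = 68): continuation = e^(−0.01)·[0.2910·0.0000 + 0.7090·3.2000] = 2.2462; exercise value = 0.0000 ≤ continuation, so V_d = 2.2462
Node 0 (S = 80): continuation = e^(−0.01)·[0.2910·0.0000 + 0.7090·2.2462] = 1.5767; exercise value = 0.0000 ≤ continuation, so V_0 = 1.5767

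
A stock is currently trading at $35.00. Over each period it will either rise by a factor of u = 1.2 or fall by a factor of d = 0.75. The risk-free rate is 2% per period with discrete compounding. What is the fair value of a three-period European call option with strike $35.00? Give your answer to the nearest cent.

Risk-neutral probability p = (1 + 0.02 − 0.75)/(1.2 − 0.75) = 0.2700/0.4500 = 0.6000
Terminal stock prices: S_uuu = 60.48, S_uud = 37.8, S_udd = 23.62, S_ddd = 14.77
Terminal payoffs (S − K): max(25.48, 0) = 25.48, max(2.8, 0) = 2.8, max(-11.38, 0) = 0, max(-20.23, 0) = 0
Node uu (S = 50.4): V_uu = 1/1.02·[0.6000·25.4800 + 0.4000·2.8000] = 16.0863
Node ud (S = 31.5): V_ud = 1/1.02·[0.6000·2.8000 + 0.4000·0.0000] = 1.6471
Node dd (S = 19.69): V_dd = 1/1.02·[0.6000·0.0000 + 0.4000·0.0000] = 0.0000
Node u (S = 42): V_u = 1/1.02·[0.6000·16.0863 + 0.4000·1.6471] = 10.1084
Node d (S = 26.25): V_d = 1/1.02·[0.6000·1.6471 + 0.4000·0.0000] = 0.9689
Node 0 (S = 35): V_0 = 1/1.02·[0.6000·10.1084 + 0.4000·0.9689] = 6.3261

$6.33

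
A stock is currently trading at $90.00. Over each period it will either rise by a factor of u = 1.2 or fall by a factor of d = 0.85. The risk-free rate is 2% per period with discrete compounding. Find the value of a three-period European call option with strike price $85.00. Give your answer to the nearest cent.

Risk-neutral probability p = (1 + 0.02 − 0.85)/(1.2 − 0.85) = 0.1700/0.3500 = 0.4857
Terminal stock prices: S_uuu = 155.5, S_uud = 110.2, S_udd = 78.03, S_ddd = 55.27
Terminal payoffs (S − K): max(70.52, 0) = 70.52, max(25.16, 0) = 25.16, max(-6.97, 0) = 0, max(-29.73, 0) = 0
Node uu (S = 129.6): V_uu = 1/1.02·[0.4857·70.5200 + 0.5143·25.1600] = 46.2667
Node ud (S = 91.8): V_ud = 1/1.02·[0.4857·25.1600 + 0.5143·0.0000] = 11.9810
Node dd (S = 65.02): V_dd = 1/1.02·[0.4857·0.0000 + 0.5143·0.0000] = 0.0000
Node u (S = 108): V_u = 1/1.02·[0.4857·46.2667 + 0.5143·11.9810] = 28.0726
Node d (S = 76.5): V_d = 1/1.02·[0.4857·11.9810 + 0.5143·0.0000] = 5.7052
Node 0 (S = 90): V_0 = 1/1.02·[0.4857·28.0726 + 0.5143·5.7052] = 16.2445

$16.24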